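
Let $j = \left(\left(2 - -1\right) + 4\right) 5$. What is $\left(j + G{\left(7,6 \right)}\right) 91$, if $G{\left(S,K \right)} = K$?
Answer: $3731$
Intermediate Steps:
$j = 35$ ($j = \left(\left(2 + 1\right) + 4\right) 5 = \left(3 + 4\right) 5 = 7 \cdot 5 = 35$)
$\left(j + G{\left(7,6 \right)}\right) 91 = \left(35 + 6\right) 91 = 41 \cdot 91 = 3731$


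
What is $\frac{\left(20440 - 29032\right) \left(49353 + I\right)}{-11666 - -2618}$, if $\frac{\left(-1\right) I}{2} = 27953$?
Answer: $- \frac{2345974}{377} \approx -6222.7$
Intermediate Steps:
$I = -55906$ ($I = \left(-2\right) 27953 = -55906$)
$\frac{\left(20440 - 29032\right) \left(49353 + I\right)}{-11666 - -2618} = \frac{\left(20440 - 29032\right) \left(49353 - 55906\right)}{-11666 - -2618} = \frac{\left(-8592\right) \left(-6553\right)}{-11666 + 2618} = \frac{56303376}{-9048} = 56303376 \left(- \frac{1}{9048}\right) = - \frac{2345974}{377}$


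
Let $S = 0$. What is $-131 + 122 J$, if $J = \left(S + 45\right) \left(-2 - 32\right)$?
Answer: $-186791$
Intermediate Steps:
$J = -1530$ ($J = \left(0 + 45\right) \left(-2 - 32\right) = 45 \left(-34\right) = -1530$)
$-131 + 122 J = -131 + 122 \left(-1530\right) = -131 - 186660 = -186791$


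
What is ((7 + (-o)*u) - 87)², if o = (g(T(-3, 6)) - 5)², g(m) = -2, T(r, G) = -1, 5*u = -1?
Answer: 123201/25 ≈ 4928.0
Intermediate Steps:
u = -⅕ (u = (⅕)*(-1) = -⅕ ≈ -0.20000)
o = 49 (o = (-2 - 5)² = (-7)² = 49)
((7 + (-o)*u) - 87)² = ((7 - 1*49*(-⅕)) - 87)² = ((7 - 49*(-⅕)) - 87)² = ((7 + 49/5) - 87)² = (84/5 - 87)² = (-351/5)² = 123201/25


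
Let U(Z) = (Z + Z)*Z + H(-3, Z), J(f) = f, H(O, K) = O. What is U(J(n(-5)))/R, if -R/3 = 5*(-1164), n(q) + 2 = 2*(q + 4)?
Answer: 29/17460 ≈ 0.0016609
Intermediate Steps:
n(q) = 6 + 2*q (n(q) = -2 + 2*(q + 4) = -2 + 2*(4 + q) = -2 + (8 + 2*q) = 6 + 2*q)
R = 17460 (R = -15*(-1164) = -3*(-5820) = 17460)
U(Z) = -3 + 2*Z² (U(Z) = (Z + Z)*Z - 3 = (2*Z)*Z - 3 = 2*Z² - 3 = -3 + 2*Z²)
U(J(n(-5)))/R = (-3 + 2*(6 + 2*(-5))²)/17460 = (-3 + 2*(6 - 10)²)*(1/17460) = (-3 + 2*(-4)²)*(1/17460) = (-3 + 2*16)*(1/17460) = (-3 + 32)*(1/17460) = 29*(1/17460) = 29/17460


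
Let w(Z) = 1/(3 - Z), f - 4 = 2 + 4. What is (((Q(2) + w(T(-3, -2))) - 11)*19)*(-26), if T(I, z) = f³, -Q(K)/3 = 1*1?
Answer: 6895746/997 ≈ 6916.5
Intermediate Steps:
f = 10 (f = 4 + (2 + 4) = 4 + 6 = 10)
Q(K) = -3
T(I, z) = 1000 (T(I, z) = 10³ = 1000)
(((Q(2) + w(T(-3, -2))) - 11)*19)*(-26) = (((-3 - 1/(-3 + 1000)) - 11)*19)*(-26) = (((-3 - 1/997) - 11)*19)*(-26) = ((-2992/997 - 11)*19)*(-26) = -13959/997*19*(-26) = -265221/997*(-26) = 6895746/997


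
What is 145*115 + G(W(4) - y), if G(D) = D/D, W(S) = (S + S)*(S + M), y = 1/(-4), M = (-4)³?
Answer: 16676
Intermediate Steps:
M = -64
y = -¼ ≈ -0.25000
W(S) = 2*S*(-64 + S) (W(S) = (S + S)*(S - 64) = (2*S)*(-64 + S) = 2*S*(-64 + S))
G(D) = 1
145*115 + G(W(4) - y) = 145*115 + 1 = 16675 + 1 = 16676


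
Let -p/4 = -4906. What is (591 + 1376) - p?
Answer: -17657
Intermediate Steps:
p = 19624 (p = -4*(-4906) = 19624)
(591 + 1376) - p = (591 + 1376) - 1*19624 = 1967 - 19624 = -17657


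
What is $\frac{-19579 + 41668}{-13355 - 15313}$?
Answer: $- \frac{7363}{9556} \approx -0.77051$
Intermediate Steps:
$\frac{-19579 + 41668}{-13355 - 15313} = \frac{22089}{-13355 + \left(-23352 + 8039\right)} = \frac{22089}{-13355 - 15313} = \frac{22089}{-28668} = 22089 \left(- \frac{1}{28668}\right) = - \frac{7363}{9556}$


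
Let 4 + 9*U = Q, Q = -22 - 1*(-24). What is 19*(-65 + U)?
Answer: -11153/9 ≈ -1239.2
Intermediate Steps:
Q = 2 (Q = -22 + 24 = 2)
U = -2/9 (U = -4/9 + (1/9)*2 = -4/9 + 2/9 = -2/9 ≈ -0.22222)
19*(-65 + U) = 19*(-65 - 2/9) = 19*(-587/9) = -11153/9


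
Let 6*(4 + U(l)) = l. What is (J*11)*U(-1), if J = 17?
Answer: -4675/6 ≈ -779.17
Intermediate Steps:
U(l) = -4 + l/6
(J*11)*U(-1) = (17*11)*(-4 + (⅙)*(-1)) = 187*(-4 - ⅙) = 187*(-25/6) = -4675/6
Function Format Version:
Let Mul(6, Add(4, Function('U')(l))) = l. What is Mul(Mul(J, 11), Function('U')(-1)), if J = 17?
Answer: Rational(-4675, 6) ≈ -779.17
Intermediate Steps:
Function('U')(l) = Add(-4, Mul(Rational(1, 6), l))
Mul(Mul(J, 11), Function('U')(-1)) = Mul(Mul(17, 11), Add(-4, Mul(Rational(1, 6), -1))) = Mul(187, Add(-4, Rational(-1, 6))) = Mul(187, Rational(-25, 6)) = Rational(-4675, 6)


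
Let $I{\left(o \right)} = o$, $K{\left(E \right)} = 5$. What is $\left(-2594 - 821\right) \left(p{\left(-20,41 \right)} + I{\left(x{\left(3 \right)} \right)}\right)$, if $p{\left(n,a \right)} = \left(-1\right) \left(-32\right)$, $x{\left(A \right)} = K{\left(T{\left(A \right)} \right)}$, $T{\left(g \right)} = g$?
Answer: $-126355$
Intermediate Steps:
$x{\left(A \right)} = 5$
$p{\left(n,a \right)} = 32$
$\left(-2594 - 821\right) \left(p{\left(-20,41 \right)} + I{\left(x{\left(3 \right)} \right)}\right) = \left(-2594 - 821\right) \left(32 + 5\right) = \left(-3415\right) 37 = -126355$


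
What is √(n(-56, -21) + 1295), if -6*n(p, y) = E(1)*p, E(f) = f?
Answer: √11739/3 ≈ 36.116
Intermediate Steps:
n(p, y) = -p/6
√(n(-56, -21) + 1295) = √(-⅙*(-56) + 1295) = √(28/3 + 1295) = √(3913/3) = √11739/3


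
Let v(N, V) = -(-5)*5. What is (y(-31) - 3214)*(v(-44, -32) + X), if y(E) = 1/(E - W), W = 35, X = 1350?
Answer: -26515625/6 ≈ -4.4193e+6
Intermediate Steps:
v(N, V) = 25 (v(N, V) = -1*(-25) = 25)
y(E) = 1/(-35 + E) (y(E) = 1/(E - 1*35) = 1/(E - 35) = 1/(-35 + E))
(y(-31) - 3214)*(v(-44, -32) + X) = (1/(-35 - 31) - 3214)*(25 + 1350) = (1/(-66) - 3214)*1375 = (-1/66 - 3214)*1375 = -212125/66*1375 = -26515625/6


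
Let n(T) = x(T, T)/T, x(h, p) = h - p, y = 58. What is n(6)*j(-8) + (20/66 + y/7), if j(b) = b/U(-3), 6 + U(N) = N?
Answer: 1984/231 ≈ 8.5887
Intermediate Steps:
U(N) = -6 + N
n(T) = 0 (n(T) = (T - T)/T = 0/T = 0)
j(b) = -b/9 (j(b) = b/(-6 - 3) = b/(-9) = b*(-⅑) = -b/9)
n(6)*j(-8) + (20/66 + y/7) = 0*(-⅑*(-8)) + (20/66 + 58/7) = 0*(8/9) + (20*(1/66) + 58*(⅐)) = 0 + (10/33 + 58/7) = 0 + 1984/231 = 1984/231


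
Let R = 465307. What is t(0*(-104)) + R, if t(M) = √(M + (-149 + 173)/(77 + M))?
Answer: 465307 + 2*√462/77 ≈ 4.6531e+5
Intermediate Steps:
t(M) = √(M + 24/(77 + M))
t(0*(-104)) + R = √((24 + (0*(-104))*(77 + 0*(-104)))/(77 + 0*(-104))) + 465307 = √((24 + 0*(77 + 0))/(77 + 0)) + 465307 = √((24 + 0*77)/77) + 465307 = √((24 + 0)/77) + 465307 = √((1/77)*24) + 465307 = √(24/77) + 465307 = 2*√462/77 + 465307 = 465307 + 2*√462/77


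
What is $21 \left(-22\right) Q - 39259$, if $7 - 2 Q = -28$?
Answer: $-47344$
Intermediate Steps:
$Q = \frac{35}{2}$ ($Q = \frac{7}{2} - -14 = \frac{7}{2} + 14 = \frac{35}{2} \approx 17.5$)
$21 \left(-22\right) Q - 39259 = 21 \left(-22\right) \frac{35}{2} - 39259 = \left(-462\right) \frac{35}{2} - 39259 = -8085 - 39259 = -47344$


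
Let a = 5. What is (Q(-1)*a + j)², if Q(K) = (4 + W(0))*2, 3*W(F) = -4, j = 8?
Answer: 10816/9 ≈ 1201.8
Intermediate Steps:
W(F) = -4/3 (W(F) = (⅓)*(-4) = -4/3)
Q(K) = 16/3 (Q(K) = (4 - 4/3)*2 = (8/3)*2 = 16/3)
(Q(-1)*a + j)² = ((16/3)*5 + 8)² = (80/3 + 8)² = (104/3)² = 10816/9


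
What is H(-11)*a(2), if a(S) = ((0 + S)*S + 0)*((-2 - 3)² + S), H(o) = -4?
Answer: -432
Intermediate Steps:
a(S) = S²*(25 + S) (a(S) = (S*S + 0)*((-5)² + S) = (S² + 0)*(25 + S) = S²*(25 + S))
H(-11)*a(2) = -4*2²*(25 + 2) = -16*27 = -4*108 = -432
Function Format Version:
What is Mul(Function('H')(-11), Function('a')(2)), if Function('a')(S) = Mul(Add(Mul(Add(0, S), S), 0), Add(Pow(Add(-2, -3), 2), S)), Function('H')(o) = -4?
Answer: -432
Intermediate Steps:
Function('a')(S) = Mul(Pow(S, 2), Add(25, S)) (Function('a')(S) = Mul(Add(Mul(S, S), 0), Add(Pow(-5, 2), S)) = Mul(Add(Pow(S, 2), 0), Add(25, S)) = Mul(Pow(S, 2), Add(25, S)))
Mul(Function('H')(-11), Function('a')(2)) = Mul(-4, Mul(Pow(2, 2), Add(25, 2))) = Mul(-4, Mul(4, 27)) = Mul(-4, 108) = -432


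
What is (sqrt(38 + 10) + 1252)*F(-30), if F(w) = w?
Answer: -37560 - 120*sqrt(3) ≈ -37768.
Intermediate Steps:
(sqrt(38 + 10) + 1252)*F(-30) = (sqrt(38 + 10) + 1252)*(-30) = (sqrt(48) + 1252)*(-30) = (4*sqrt(3) + 1252)*(-30) = (1252 + 4*sqrt(3))*(-30) = -37560 - 120*sqrt(3)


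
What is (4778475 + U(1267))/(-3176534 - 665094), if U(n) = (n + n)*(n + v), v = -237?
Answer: -7388495/3841628 ≈ -1.9233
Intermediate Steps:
U(n) = 2*n*(-237 + n) (U(n) = (n + n)*(n - 237) = (2*n)*(-237 + n) = 2*n*(-237 + n))
(4778475 + U(1267))/(-3176534 - 665094) = (4778475 + 2*1267*(-237 + 1267))/(-3176534 - 665094) = (4778475 + 2*1267*1030)/(-3841628) = (4778475 + 2610020)*(-1/3841628) = 7388495*(-1/3841628) = -7388495/3841628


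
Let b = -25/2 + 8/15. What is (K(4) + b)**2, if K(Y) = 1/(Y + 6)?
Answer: 31684/225 ≈ 140.82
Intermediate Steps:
b = -359/30 (b = -25*1/2 + 8*(1/15) = -25/2 + 8/15 = -359/30 ≈ -11.967)
K(Y) = 1/(6 + Y)
(K(4) + b)**2 = (1/(6 + 4) - 359/30)**2 = (1/10 - 359/30)**2 = (-178/15)**2 = 31684/225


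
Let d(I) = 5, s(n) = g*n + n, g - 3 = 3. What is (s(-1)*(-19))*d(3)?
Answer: 665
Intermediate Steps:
g = 6 (g = 3 + 3 = 6)
s(n) = 7*n (s(n) = 6*n + n = 7*n)
(s(-1)*(-19))*d(3) = ((7*(-1))*(-19))*5 = -7*(-19)*5 = 133*5 = 665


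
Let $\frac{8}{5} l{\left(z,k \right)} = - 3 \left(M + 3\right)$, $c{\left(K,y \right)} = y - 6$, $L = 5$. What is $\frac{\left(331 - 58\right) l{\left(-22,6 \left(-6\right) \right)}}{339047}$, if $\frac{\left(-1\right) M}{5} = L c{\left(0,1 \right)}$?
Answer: $- \frac{65520}{339047} \approx -0.19325$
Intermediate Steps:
$c{\left(K,y \right)} = -6 + y$ ($c{\left(K,y \right)} = y - 6 = -6 + y$)
$M = 125$ ($M = - 5 \cdot 5 \left(-6 + 1\right) = - 5 \cdot 5 \left(-5\right) = \left(-5\right) \left(-25\right) = 125$)
$l{\left(z,k \right)} = -240$ ($l{\left(z,k \right)} = \frac{5 \left(- 3 \left(125 + 3\right)\right)}{8} = \frac{5 \left(\left(-3\right) 128\right)}{8} = \frac{5}{8} \left(-384\right) = -240$)
$\frac{\left(331 - 58\right) l{\left(-22,6 \left(-6\right) \right)}}{339047} = \frac{\left(331 - 58\right) \left(-240\right)}{339047} = 273 \left(-240\right) \frac{1}{339047} = \left(-65520\right) \frac{1}{339047} = - \frac{65520}{339047}$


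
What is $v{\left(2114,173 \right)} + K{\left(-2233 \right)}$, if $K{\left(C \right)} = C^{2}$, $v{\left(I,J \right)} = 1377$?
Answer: $4987666$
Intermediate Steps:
$v{\left(2114,173 \right)} + K{\left(-2233 \right)} = 1377 + \left(-2233\right)^{2} = 1377 + 4986289 = 4987666$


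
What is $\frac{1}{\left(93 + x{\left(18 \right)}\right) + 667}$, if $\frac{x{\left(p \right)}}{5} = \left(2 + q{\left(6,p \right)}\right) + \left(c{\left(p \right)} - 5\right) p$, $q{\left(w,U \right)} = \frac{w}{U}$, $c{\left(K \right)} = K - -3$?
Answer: $\frac{3}{6635} \approx 0.00045215$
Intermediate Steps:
$c{\left(K \right)} = 3 + K$ ($c{\left(K \right)} = K + 3 = 3 + K$)
$x{\left(p \right)} = 10 + \frac{30}{p} + 5 p \left(-2 + p\right)$ ($x{\left(p \right)} = 5 \left(\left(2 + \frac{6}{p}\right) + \left(\left(3 + p\right) - 5\right) p\right) = 5 \left(\left(2 + \frac{6}{p}\right) + \left(-2 + p\right) p\right) = 5 \left(\left(2 + \frac{6}{p}\right) + p \left(-2 + p\right)\right) = 5 \left(2 + \frac{6}{p} + p \left(-2 + p\right)\right) = 10 + \frac{30}{p} + 5 p \left(-2 + p\right)$)
$\frac{1}{\left(93 + x{\left(18 \right)}\right) + 667} = \frac{1}{\left(93 + \left(10 - 180 + 5 \cdot 18^{2} + \frac{30}{18}\right)\right) + 667} = \frac{1}{\left(93 + \left(10 - 180 + 5 \cdot 324 + 30 \cdot \frac{1}{18}\right)\right) + 667} = \frac{1}{\left(93 + \left(10 - 180 + 1620 + \frac{5}{3}\right)\right) + 667} = \frac{1}{\left(93 + \frac{4355}{3}\right) + 667} = \frac{1}{\frac{4634}{3} + 667} = \frac{1}{\frac{6635}{3}} = \frac{3}{6635}$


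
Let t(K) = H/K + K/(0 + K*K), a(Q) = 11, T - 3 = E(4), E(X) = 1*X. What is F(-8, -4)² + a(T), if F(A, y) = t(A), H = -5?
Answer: 45/4 ≈ 11.250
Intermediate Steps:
E(X) = X
T = 7 (T = 3 + 4 = 7)
t(K) = -4/K (t(K) = -5/K + K/(0 + K*K) = -5/K + K/(0 + K²) = -5/K + K/(K²) = -5/K + K/K² = -5/K + 1/K = -4/K)
F(A, y) = -4/A
F(-8, -4)² + a(T) = (-4/(-8))² + 11 = (-4*(-⅛))² + 11 = (½)² + 11 = ¼ + 11 = 45/4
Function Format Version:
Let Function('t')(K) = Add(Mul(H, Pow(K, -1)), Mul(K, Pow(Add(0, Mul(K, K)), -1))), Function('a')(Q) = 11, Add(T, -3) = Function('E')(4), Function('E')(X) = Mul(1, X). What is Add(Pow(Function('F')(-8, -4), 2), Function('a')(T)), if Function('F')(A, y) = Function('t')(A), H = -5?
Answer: Rational(45, 4) ≈ 11.250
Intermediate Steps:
Function('E')(X) = X
T = 7 (T = Add(3, 4) = 7)
Function('t')(K) = Mul(-4, Pow(K, -1)) (Function('t')(K) = Add(Mul(-5, Pow(K, -1)), Mul(K, Pow(Add(0, Mul(K, K)), -1))) = Add(Mul(-5, Pow(K, -1)), Mul(K, Pow(Add(0, Pow(K, 2)), -1))) = Add(Mul(-5, Pow(K, -1)), Mul(K, Pow(Pow(K, 2), -1))) = Add(Mul(-5, Pow(K, -1)), Mul(K, Pow(K, -2))) = Add(Mul(-5, Pow(K, -1)), Pow(K, -1)) = Mul(-4, Pow(K, -1)))
Function('F')(A, y) = Mul(-4, Pow(A, -1))
Add(Pow(Function('F')(-8, -4), 2), Function('a')(T)) = Add(Pow(Mul(-4, Pow(-8, -1)), 2), 11) = Add(Pow(Mul(-4, Rational(-1, 8)), 2), 11) = Add(Pow(Rational(1, 2), 2), 11) = Add(Rational(1, 4), 11) = Rational(45, 4)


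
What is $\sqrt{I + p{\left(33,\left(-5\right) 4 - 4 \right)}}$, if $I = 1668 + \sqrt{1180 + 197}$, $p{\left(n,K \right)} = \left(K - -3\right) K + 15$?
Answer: $3 \sqrt{243 + \sqrt{17}} \approx 47.16$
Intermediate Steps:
$p{\left(n,K \right)} = 15 + K \left(3 + K\right)$ ($p{\left(n,K \right)} = \left(K + 3\right) K + 15 = \left(3 + K\right) K + 15 = K \left(3 + K\right) + 15 = 15 + K \left(3 + K\right)$)
$I = 1668 + 9 \sqrt{17}$ ($I = 1668 + \sqrt{1377} = 1668 + 9 \sqrt{17} \approx 1705.1$)
$\sqrt{I + p{\left(33,\left(-5\right) 4 - 4 \right)}} = \sqrt{\left(1668 + 9 \sqrt{17}\right) + \left(15 + \left(\left(-5\right) 4 - 4\right)^{2} + 3 \left(\left(-5\right) 4 - 4\right)\right)} = \sqrt{\left(1668 + 9 \sqrt{17}\right) + \left(15 + \left(-20 - 4\right)^{2} + 3 \left(-20 - 4\right)\right)} = \sqrt{\left(1668 + 9 \sqrt{17}\right) + \left(15 + \left(-24\right)^{2} + 3 \left(-24\right)\right)} = \sqrt{\left(1668 + 9 \sqrt{17}\right) + \left(15 + 576 - 72\right)} = \sqrt{\left(1668 + 9 \sqrt{17}\right) + 519} = \sqrt{2187 + 9 \sqrt{17}}$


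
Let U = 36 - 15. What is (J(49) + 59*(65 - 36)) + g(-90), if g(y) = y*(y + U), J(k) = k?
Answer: 7970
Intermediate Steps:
U = 21
g(y) = y*(21 + y) (g(y) = y*(y + 21) = y*(21 + y))
(J(49) + 59*(65 - 36)) + g(-90) = (49 + 59*(65 - 36)) - 90*(21 - 90) = (49 + 59*29) - 90*(-69) = (49 + 1711) + 6210 = 1760 + 6210 = 7970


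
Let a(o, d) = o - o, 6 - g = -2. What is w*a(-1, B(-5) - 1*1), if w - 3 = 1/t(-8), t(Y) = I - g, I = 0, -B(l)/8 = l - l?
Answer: 0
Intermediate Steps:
g = 8 (g = 6 - 1*(-2) = 6 + 2 = 8)
B(l) = 0 (B(l) = -8*(l - l) = -8*0 = 0)
t(Y) = -8 (t(Y) = 0 - 1*8 = 0 - 8 = -8)
a(o, d) = 0
w = 23/8 (w = 3 + 1/(-8) = 3 - 1/8 = 23/8 ≈ 2.8750)
w*a(-1, B(-5) - 1*1) = (23/8)*0 = 0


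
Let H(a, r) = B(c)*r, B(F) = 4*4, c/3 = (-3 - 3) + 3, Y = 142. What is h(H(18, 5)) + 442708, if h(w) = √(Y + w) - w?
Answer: 442628 + √222 ≈ 4.4264e+5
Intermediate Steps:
c = -9 (c = 3*((-3 - 3) + 3) = 3*(-6 + 3) = 3*(-3) = -9)
B(F) = 16
H(a, r) = 16*r
h(w) = √(142 + w) - w
h(H(18, 5)) + 442708 = (√(142 + 16*5) - 16*5) + 442708 = (√(142 + 80) - 1*80) + 442708 = (√222 - 80) + 442708 = (-80 + √222) + 442708 = 442628 + √222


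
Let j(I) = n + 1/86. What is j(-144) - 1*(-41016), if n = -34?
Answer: 3524453/86 ≈ 40982.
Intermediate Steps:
j(I) = -2923/86 (j(I) = -34 + 1/86 = -2923/86)
j(-144) - 1*(-41016) = -2923/86 - 1*(-41016) = -2923/86 + 41016 = 3524453/86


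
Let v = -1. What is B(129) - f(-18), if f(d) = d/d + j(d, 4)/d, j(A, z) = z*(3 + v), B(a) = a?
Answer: 1156/9 ≈ 128.44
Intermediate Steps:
j(A, z) = 2*z (j(A, z) = z*(3 - 1) = z*2 = 2*z)
f(d) = 1 + 8/d (f(d) = d/d + (2*4)/d = 1 + 8/d)
B(129) - f(-18) = 129 - (8 - 18)/(-18) = 129 - (-1)*(-10)/18 = 129 - 1*5/9 = 129 - 5/9 = 1156/9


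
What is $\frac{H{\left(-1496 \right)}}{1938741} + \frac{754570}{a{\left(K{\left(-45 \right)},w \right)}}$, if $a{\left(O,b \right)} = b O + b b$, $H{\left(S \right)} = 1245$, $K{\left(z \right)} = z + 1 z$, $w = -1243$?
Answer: $\frac{100499325}{220370227} \approx 0.45605$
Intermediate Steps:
$K{\left(z \right)} = 2 z$ ($K{\left(z \right)} = z + z = 2 z$)
$a{\left(O,b \right)} = b^{2} + O b$ ($a{\left(O,b \right)} = O b + b^{2} = b^{2} + O b$)
$\frac{H{\left(-1496 \right)}}{1938741} + \frac{754570}{a{\left(K{\left(-45 \right)},w \right)}} = \frac{1245}{1938741} + \frac{754570}{\left(-1243\right) \left(2 \left(-45\right) - 1243\right)} = 1245 \cdot \frac{1}{1938741} + \frac{754570}{\left(-1243\right) \left(-90 - 1243\right)} = \frac{415}{646247} + \frac{754570}{\left(-1243\right) \left(-1333\right)} = \frac{415}{646247} + \frac{754570}{1656919} = \frac{100499325}{220370227}$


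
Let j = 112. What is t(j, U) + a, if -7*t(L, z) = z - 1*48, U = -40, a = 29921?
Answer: 209535/7 ≈ 29934.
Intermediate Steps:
t(L, z) = 48/7 - z/7 (t(L, z) = -(z - 1*48)/7 = -(z - 48)/7 = -(-48 + z)/7 = 48/7 - z/7)
t(j, U) + a = (48/7 - ⅐*(-40)) + 29921 = (48/7 + 40/7) + 29921 = 88/7 + 29921 = 209535/7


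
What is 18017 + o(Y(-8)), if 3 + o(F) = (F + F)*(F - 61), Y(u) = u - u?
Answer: 18014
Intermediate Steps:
Y(u) = 0
o(F) = -3 + 2*F*(-61 + F) (o(F) = -3 + (F + F)*(F - 61) = -3 + (2*F)*(-61 + F) = -3 + 2*F*(-61 + F))
18017 + o(Y(-8)) = 18017 + (-3 - 122*0 + 2*0²) = 18017 + (-3 + 0 + 2*0) = 18017 + (-3 + 0 + 0) = 18017 - 3 = 18014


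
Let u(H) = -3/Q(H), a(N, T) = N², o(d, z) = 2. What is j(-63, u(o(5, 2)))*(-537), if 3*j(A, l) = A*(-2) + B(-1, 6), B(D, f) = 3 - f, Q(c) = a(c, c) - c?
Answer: -22017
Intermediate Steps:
Q(c) = c² - c
u(H) = -3/(H*(-1 + H)) (u(H) = -3*1/(H*(-1 + H)) = -3/(H*(-1 + H)))
j(A, l) = -1 - 2*A/3 (j(A, l) = (A*(-2) + (3 - 1*6))/3 = (-2*A + (3 - 6))/3 = (-2*A - 3)/3 = (-3 - 2*A)/3 = -1 - 2*A/3)
j(-63, u(o(5, 2)))*(-537) = (-1 - ⅔*(-63))*(-537) = (-1 + 42)*(-537) = 41*(-537) = -22017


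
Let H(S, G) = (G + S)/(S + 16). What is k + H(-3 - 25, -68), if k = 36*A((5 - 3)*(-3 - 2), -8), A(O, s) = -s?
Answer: 296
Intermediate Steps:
H(S, G) = (G + S)/(16 + S)
k = 288 (k = 36*(-1*(-8)) = 36*8 = 288)
k + H(-3 - 25, -68) = 288 + (-68 + (-3 - 25))/(16 + (-3 - 25)) = 288 + (-68 - 28)/(16 - 28) = 288 - 96/(-12) = 288 - 1/12*(-96) = 288 + 8 = 296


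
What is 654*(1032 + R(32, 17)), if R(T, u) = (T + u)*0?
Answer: 674928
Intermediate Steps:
R(T, u) = 0
654*(1032 + R(32, 17)) = 654*(1032 + 0) = 654*1032 = 674928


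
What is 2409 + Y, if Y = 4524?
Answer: 6933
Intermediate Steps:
2409 + Y = 2409 + 4524 = 6933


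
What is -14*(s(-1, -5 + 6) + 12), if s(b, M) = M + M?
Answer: -196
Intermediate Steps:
s(b, M) = 2*M
-14*(s(-1, -5 + 6) + 12) = -14*(2*(-5 + 6) + 12) = -14*(2*1 + 12) = -14*(2 + 12) = -14*14 = -196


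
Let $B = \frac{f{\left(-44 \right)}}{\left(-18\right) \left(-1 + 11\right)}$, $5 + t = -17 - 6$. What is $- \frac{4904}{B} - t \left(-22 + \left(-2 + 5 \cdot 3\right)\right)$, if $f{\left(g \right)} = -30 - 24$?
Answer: $- \frac{49796}{3} \approx -16599.0$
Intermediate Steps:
$f{\left(g \right)} = -54$ ($f{\left(g \right)} = -30 - 24 = -54$)
$t = -28$ ($t = -5 - 23 = -28$)
$B = \frac{3}{10}$ ($B = - \frac{54}{\left(-18\right) \left(-1 + 11\right)} = - \frac{54}{\left(-18\right) 10} = - \frac{54}{-180} = \left(-54\right) \left(- \frac{1}{180}\right) = \frac{3}{10} \approx 0.3$)
$- \frac{4904}{B} - t \left(-22 + \left(-2 + 5 \cdot 3\right)\right) = - \frac{4904}{\frac{3}{10}} - - 28 \left(-22 + \left(-2 + 5 \cdot 3\right)\right) = \left(-4904\right) \frac{10}{3} - - 28 \left(-22 + \left(-2 + 15\right)\right) = - \frac{49040}{3} - - 28 \left(-22 + 13\right) = - \frac{49040}{3} - \left(-28\right) \left(-9\right) = - \frac{49040}{3} - 252 = - \frac{49796}{3}$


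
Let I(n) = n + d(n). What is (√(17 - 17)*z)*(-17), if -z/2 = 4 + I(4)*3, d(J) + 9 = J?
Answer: 0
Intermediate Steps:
d(J) = -9 + J
I(n) = -9 + 2*n (I(n) = n + (-9 + n) = -9 + 2*n)
z = -2 (z = -2*(4 + (-9 + 2*4)*3) = -2*(4 + (-9 + 8)*3) = -2*(4 - 1*3) = -2*(4 - 3) = -2*1 = -2)
(√(17 - 17)*z)*(-17) = (√(17 - 17)*(-2))*(-17) = (√0*(-2))*(-17) = (0*(-2))*(-17) = 0*(-17) = 0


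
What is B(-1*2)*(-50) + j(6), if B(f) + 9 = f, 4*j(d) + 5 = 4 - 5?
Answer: 1097/2 ≈ 548.50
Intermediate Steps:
j(d) = -3/2 (j(d) = -5/4 + (4 - 5)/4 = -5/4 + (¼)*(-1) = -5/4 - ¼ = -3/2)
B(f) = -9 + f
B(-1*2)*(-50) + j(6) = (-9 - 1*2)*(-50) - 3/2 = (-9 - 2)*(-50) - 3/2 = -11*(-50) - 3/2 = 550 - 3/2 = 1097/2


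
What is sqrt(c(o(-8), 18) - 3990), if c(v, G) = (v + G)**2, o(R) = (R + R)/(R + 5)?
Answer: I*sqrt(31010)/3 ≈ 58.699*I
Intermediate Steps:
o(R) = 2*R/(5 + R) (o(R) = (2*R)/(5 + R) = 2*R/(5 + R))
c(v, G) = (G + v)**2
sqrt(c(o(-8), 18) - 3990) = sqrt((18 + 2*(-8)/(5 - 8))**2 - 3990) = sqrt((18 + 2*(-8)/(-3))**2 - 3990) = sqrt((18 + 2*(-8)*(-1/3))**2 - 3990) = sqrt((18 + 16/3)**2 - 3990) = sqrt((70/3)**2 - 3990) = sqrt(4900/9 - 3990) = sqrt(-31010/9) = I*sqrt(31010)/3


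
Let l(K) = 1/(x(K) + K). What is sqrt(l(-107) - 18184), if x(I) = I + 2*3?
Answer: I*sqrt(49169549)/52 ≈ 134.85*I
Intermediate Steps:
x(I) = 6 + I (x(I) = I + 6 = 6 + I)
l(K) = 1/(6 + 2*K) (l(K) = 1/((6 + K) + K) = 1/(6 + 2*K))
sqrt(l(-107) - 18184) = sqrt(1/(2*(3 - 107)) - 18184) = sqrt((1/2)/(-104) - 18184) = sqrt((1/2)*(-1/104) - 18184) = sqrt(-1/208 - 18184) = sqrt(-3782273/208) = I*sqrt(49169549)/52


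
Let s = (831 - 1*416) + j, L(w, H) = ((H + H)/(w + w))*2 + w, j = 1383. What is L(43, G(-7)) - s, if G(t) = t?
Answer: -75479/43 ≈ -1755.3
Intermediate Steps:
L(w, H) = w + 2*H/w (L(w, H) = ((2*H)/((2*w)))*2 + w = ((2*H)*(1/(2*w)))*2 + w = (H/w)*2 + w = 2*H/w + w = w + 2*H/w)
s = 1798 (s = (831 - 1*416) + 1383 = (831 - 416) + 1383 = 415 + 1383 = 1798)
L(43, G(-7)) - s = (43 + 2*(-7)/43) - 1*1798 = (43 + 2*(-7)*(1/43)) - 1798 = (43 - 14/43) - 1798 = 1835/43 - 1798 = -75479/43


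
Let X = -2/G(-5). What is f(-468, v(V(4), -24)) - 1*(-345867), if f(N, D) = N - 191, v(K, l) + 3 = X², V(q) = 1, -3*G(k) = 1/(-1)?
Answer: 345208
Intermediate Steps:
G(k) = ⅓ (G(k) = -⅓/(-1) = -⅓*(-1) = ⅓)
X = -6 (X = -2/⅓ = -2*3 = -6)
v(K, l) = 33 (v(K, l) = -3 + (-6)² = -3 + 36 = 33)
f(N, D) = -191 + N
f(-468, v(V(4), -24)) - 1*(-345867) = (-191 - 468) - 1*(-345867) = -659 + 345867 = 345208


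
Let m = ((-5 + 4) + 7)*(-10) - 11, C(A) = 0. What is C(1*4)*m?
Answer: 0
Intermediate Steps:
m = -71 (m = (-1 + 7)*(-10) - 11 = 6*(-10) - 11 = -60 - 11 = -71)
C(1*4)*m = 0*(-71) = 0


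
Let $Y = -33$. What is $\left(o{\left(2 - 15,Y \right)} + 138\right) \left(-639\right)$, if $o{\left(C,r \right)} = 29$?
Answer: $-106713$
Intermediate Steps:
$\left(o{\left(2 - 15,Y \right)} + 138\right) \left(-639\right) = \left(29 + 138\right) \left(-639\right) = 167 \left(-639\right) = -106713$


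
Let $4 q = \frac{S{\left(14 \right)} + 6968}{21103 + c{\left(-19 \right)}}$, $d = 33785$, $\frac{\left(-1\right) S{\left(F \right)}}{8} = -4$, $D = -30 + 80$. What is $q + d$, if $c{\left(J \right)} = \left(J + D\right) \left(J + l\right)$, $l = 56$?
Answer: $\frac{3006872}{89} \approx 33785.0$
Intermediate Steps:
$D = 50$
$S{\left(F \right)} = 32$ ($S{\left(F \right)} = \left(-8\right) \left(-4\right) = 32$)
$c{\left(J \right)} = \left(50 + J\right) \left(56 + J\right)$ ($c{\left(J \right)} = \left(J + 50\right) \left(J + 56\right) = \left(50 + J\right) \left(56 + J\right)$)
$q = \frac{7}{89}$ ($q = \frac{\left(32 + 6968\right) \frac{1}{21103 + \left(2800 + \left(-19\right)^{2} + 106 \left(-19\right)\right)}}{4} = \frac{7000 \frac{1}{21103 + \left(2800 + 361 - 2014\right)}}{4} = \frac{7000 \frac{1}{21103 + 1147}}{4} = \frac{7000 \cdot \frac{1}{22250}}{4} = \frac{1}{4} \cdot \frac{28}{89} = \frac{7}{89} \approx 0.078652$)
$q + d = \frac{7}{89} + 33785 = \frac{3006872}{89}$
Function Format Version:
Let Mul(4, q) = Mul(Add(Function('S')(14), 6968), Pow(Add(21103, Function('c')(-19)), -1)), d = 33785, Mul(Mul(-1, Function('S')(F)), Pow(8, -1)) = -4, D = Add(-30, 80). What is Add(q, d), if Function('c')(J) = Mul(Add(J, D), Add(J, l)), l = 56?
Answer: Rational(3006872, 89) ≈ 33785.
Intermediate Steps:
D = 50
Function('S')(F) = 32 (Function('S')(F) = Mul(-8, -4) = 32)
Function('c')(J) = Mul(Add(50, J), Add(56, J)) (Function('c')(J) = Mul(Add(J, 50), Add(J, 56)) = Mul(Add(50, J), Add(56, J)))
q = Rational(7, 89) (q = Mul(Rational(1, 4), Mul(Add(32, 6968), Pow(Add(21103, Add(2800, Pow(-19, 2), Mul(106, -19))), -1))) = Mul(Rational(1, 4), Mul(7000, Pow(Add(21103, Add(2800, 361, -2014)), -1))) = Mul(Rational(1, 4), Mul(7000, Pow(Add(21103, 1147), -1))) = Mul(Rational(1, 4), Mul(7000, Pow(22250, -1))) = Mul(Rational(1, 4), Mul(7000, Rational(1, 22250))) = Mul(Rational(1, 4), Rational(28, 89)) = Rational(7, 89) ≈ 0.078652)
Add(q, d) = Add(Rational(7, 89), 33785) = Rational(3006872, 89)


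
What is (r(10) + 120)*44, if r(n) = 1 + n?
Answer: 5764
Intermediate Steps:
(r(10) + 120)*44 = ((1 + 10) + 120)*44 = (11 + 120)*44 = 131*44 = 5764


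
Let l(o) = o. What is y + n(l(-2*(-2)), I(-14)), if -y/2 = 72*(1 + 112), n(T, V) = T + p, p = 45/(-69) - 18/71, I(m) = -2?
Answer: -26567123/1633 ≈ -16269.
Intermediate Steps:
p = -1479/1633 (p = 45*(-1/69) - 18*1/71 = -15/23 - 18/71 = -1479/1633 ≈ -0.90569)
n(T, V) = -1479/1633 + T (n(T, V) = T - 1479/1633 = -1479/1633 + T)
y = -16272 (y = -144*(1 + 112) = -144*113 = -2*8136 = -16272)
y + n(l(-2*(-2)), I(-14)) = -16272 + (-1479/1633 - 2*(-2)) = -16272 + (-1479/1633 + 4) = -16272 + 5053/1633 = -26567123/1633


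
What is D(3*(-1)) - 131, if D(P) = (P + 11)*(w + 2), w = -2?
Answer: -131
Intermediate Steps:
D(P) = 0 (D(P) = (P + 11)*(-2 + 2) = (11 + P)*0 = 0)
D(3*(-1)) - 131 = 0 - 131 = -131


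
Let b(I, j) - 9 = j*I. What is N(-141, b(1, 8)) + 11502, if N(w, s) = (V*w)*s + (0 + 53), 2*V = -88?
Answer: 117023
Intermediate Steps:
b(I, j) = 9 + I*j (b(I, j) = 9 + j*I = 9 + I*j)
V = -44 (V = (½)*(-88) = -44)
N(w, s) = 53 - 44*s*w (N(w, s) = (-44*w)*s + (0 + 53) = -44*s*w + 53 = 53 - 44*s*w)
N(-141, b(1, 8)) + 11502 = (53 - 44*(9 + 1*8)*(-141)) + 11502 = (53 - 44*(9 + 8)*(-141)) + 11502 = (53 - 44*17*(-141)) + 11502 = (53 + 105468) + 11502 = 105521 + 11502 = 117023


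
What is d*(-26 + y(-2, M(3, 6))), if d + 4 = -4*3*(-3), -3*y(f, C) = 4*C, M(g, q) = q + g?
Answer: -1216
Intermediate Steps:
M(g, q) = g + q
y(f, C) = -4*C/3
d = 32 (d = -4 - 4*3*(-3) = -4 - 12*(-3) = -4 + 36 = 32)
d*(-26 + y(-2, M(3, 6))) = 32*(-26 - 4*(3 + 6)/3) = 32*(-26 - 4/3*9) = 32*(-26 - 12) = 32*(-38) = -1216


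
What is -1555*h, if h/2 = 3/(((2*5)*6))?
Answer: -311/2 ≈ -155.50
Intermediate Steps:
h = ⅒ (h = 2*(3/(((2*5)*6))) = 2*(3/((10*6))) = 2*(3/60) = 2*(3*(1/60)) = 2*(1/20) = ⅒ ≈ 0.10000)
-1555*h = -1555*⅒ = -311/2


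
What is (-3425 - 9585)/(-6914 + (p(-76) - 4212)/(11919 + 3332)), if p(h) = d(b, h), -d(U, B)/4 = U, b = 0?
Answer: 99207755/52724813 ≈ 1.8816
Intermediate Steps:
d(U, B) = -4*U
p(h) = 0 (p(h) = -4*0 = 0)
(-3425 - 9585)/(-6914 + (p(-76) - 4212)/(11919 + 3332)) = (-3425 - 9585)/(-6914 + (0 - 4212)/(11919 + 3332)) = -13010/(-6914 - 4212/15251) = -13010/(-105449626/15251) = -13010*(-15251/105449626) = 99207755/52724813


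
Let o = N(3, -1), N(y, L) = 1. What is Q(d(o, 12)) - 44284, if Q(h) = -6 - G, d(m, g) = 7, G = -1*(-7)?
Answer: -44297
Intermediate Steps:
o = 1
G = 7
Q(h) = -13 (Q(h) = -6 - 1*7 = -6 - 7 = -13)
Q(d(o, 12)) - 44284 = -13 - 44284 = -44297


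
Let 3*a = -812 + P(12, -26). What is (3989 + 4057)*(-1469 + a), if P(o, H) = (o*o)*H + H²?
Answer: -22225734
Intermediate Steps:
P(o, H) = H² + H*o² (P(o, H) = o²*H + H² = H*o² + H² = H² + H*o²)
a = -3880/3 (a = (-812 - 26*(-26 + 12²))/3 = (-812 - 26*(-26 + 144))/3 = (-812 - 26*118)/3 = (-812 - 3068)/3 = (⅓)*(-3880) = -3880/3 ≈ -1293.3)
(3989 + 4057)*(-1469 + a) = (3989 + 4057)*(-1469 - 3880/3) = 8046*(-8287/3) = -22225734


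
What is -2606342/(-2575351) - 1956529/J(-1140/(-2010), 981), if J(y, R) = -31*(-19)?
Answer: -5037213781241/1516881739 ≈ -3320.8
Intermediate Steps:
J(y, R) = 589
-2606342/(-2575351) - 1956529/J(-1140/(-2010), 981) = -2606342/(-2575351) - 1956529/589 = -2606342*(-1/2575351) - 1956529*1/589 = 2606342/2575351 - 1956529/589 = -5037213781241/1516881739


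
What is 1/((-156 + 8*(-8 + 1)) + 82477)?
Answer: 1/82265 ≈ 1.2156e-5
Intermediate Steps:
1/((-156 + 8*(-8 + 1)) + 82477) = 1/((-156 + 8*(-7)) + 82477) = 1/((-156 - 56) + 82477) = 1/(-212 + 82477) = 1/82265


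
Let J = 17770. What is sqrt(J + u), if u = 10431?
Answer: sqrt(28201) ≈ 167.93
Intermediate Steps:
sqrt(J + u) = sqrt(17770 + 10431) = sqrt(28201)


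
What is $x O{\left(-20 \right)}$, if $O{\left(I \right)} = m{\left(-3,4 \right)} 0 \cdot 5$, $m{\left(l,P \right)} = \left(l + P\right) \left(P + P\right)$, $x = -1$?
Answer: $0$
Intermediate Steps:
$m{\left(l,P \right)} = 2 P \left(P + l\right)$ ($m{\left(l,P \right)} = \left(P + l\right) 2 P = 2 P \left(P + l\right)$)
$O{\left(I \right)} = 0$ ($O{\left(I \right)} = 2 \cdot 4 \left(4 - 3\right) 0 \cdot 5 = 2 \cdot 4 \cdot 1 \cdot 0 \cdot 5 = 8 \cdot 0 \cdot 5 = 0 \cdot 5 = 0$)
$x O{\left(-20 \right)} = \left(-1\right) 0 = 0$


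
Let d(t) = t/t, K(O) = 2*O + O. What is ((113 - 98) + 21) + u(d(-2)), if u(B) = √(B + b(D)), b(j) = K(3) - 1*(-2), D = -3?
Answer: 36 + 2*√3 ≈ 39.464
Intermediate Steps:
K(O) = 3*O
d(t) = 1
b(j) = 11 (b(j) = 3*3 - 1*(-2) = 9 + 2 = 11)
u(B) = √(11 + B) (u(B) = √(B + 11) = √(11 + B))
((113 - 98) + 21) + u(d(-2)) = ((113 - 98) + 21) + √(11 + 1) = (15 + 21) + √12 = 36 + 2*√3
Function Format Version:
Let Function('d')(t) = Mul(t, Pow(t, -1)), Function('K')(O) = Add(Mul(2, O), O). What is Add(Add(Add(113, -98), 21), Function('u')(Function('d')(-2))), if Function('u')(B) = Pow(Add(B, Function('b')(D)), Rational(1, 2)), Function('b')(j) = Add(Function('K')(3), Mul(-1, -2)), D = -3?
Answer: Add(36, Mul(2, Pow(3, Rational(1, 2)))) ≈ 39.464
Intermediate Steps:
Function('K')(O) = Mul(3, O)
Function('d')(t) = 1
Function('b')(j) = 11 (Function('b')(j) = Add(Mul(3, 3), Mul(-1, -2)) = Add(9, 2) = 11)
Function('u')(B) = Pow(Add(11, B), Rational(1, 2)) (Function('u')(B) = Pow(Add(B, 11), Rational(1, 2)) = Pow(Add(11, B), Rational(1, 2)))
Add(Add(Add(113, -98), 21), Function('u')(Function('d')(-2))) = Add(Add(Add(113, -98), 21), Pow(Add(11, 1), Rational(1, 2))) = Add(Add(15, 21), Pow(12, Rational(1, 2))) = Add(36, Mul(2, Pow(3, Rational(1, 2))))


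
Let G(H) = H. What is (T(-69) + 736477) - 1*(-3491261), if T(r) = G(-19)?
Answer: 4227719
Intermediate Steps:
T(r) = -19
(T(-69) + 736477) - 1*(-3491261) = (-19 + 736477) - 1*(-3491261) = 736458 + 3491261 = 4227719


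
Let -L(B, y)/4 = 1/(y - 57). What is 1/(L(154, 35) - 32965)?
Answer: -11/362613 ≈ -3.0335e-5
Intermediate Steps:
L(B, y) = -4/(-57 + y) (L(B, y) = -4/(y - 57) = -4/(-57 + y))
1/(L(154, 35) - 32965) = 1/(-4/(-57 + 35) - 32965) = 1/(-4/(-22) - 32965) = 1/(-4*(-1/22) - 32965) = 1/(2/11 - 32965) = 1/(-362613/11) = -11/362613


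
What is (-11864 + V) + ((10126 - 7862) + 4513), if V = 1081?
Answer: -4006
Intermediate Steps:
(-11864 + V) + ((10126 - 7862) + 4513) = (-11864 + 1081) + ((10126 - 7862) + 4513) = -10783 + (2264 + 4513) = -10783 + 6777 = -4006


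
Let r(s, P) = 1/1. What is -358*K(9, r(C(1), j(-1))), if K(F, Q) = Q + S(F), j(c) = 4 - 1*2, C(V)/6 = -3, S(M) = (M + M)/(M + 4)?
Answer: -11098/13 ≈ -853.69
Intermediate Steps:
S(M) = 2*M/(4 + M) (S(M) = (2*M)/(4 + M) = 2*M/(4 + M))
C(V) = -18 (C(V) = 6*(-3) = -18)
j(c) = 2 (j(c) = 4 - 2 = 2)
r(s, P) = 1
K(F, Q) = Q + 2*F/(4 + F)
-358*K(9, r(C(1), j(-1))) = -358*(2*9 + 1*(4 + 9))/(4 + 9) = -358*(18 + 1*13)/13 = -358*(18 + 13)/13 = -358*31/13 = -11098/13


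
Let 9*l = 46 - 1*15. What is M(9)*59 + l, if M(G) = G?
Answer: 4810/9 ≈ 534.44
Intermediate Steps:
l = 31/9 (l = (46 - 1*15)/9 = (46 - 15)/9 = (⅑)*31 = 31/9 ≈ 3.4444)
M(9)*59 + l = 9*59 + 31/9 = 531 + 31/9 = 4810/9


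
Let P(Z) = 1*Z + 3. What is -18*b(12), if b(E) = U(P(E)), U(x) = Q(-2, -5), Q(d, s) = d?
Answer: 36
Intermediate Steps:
P(Z) = 3 + Z (P(Z) = Z + 3 = 3 + Z)
U(x) = -2
b(E) = -2
-18*b(12) = -18*(-2) = 36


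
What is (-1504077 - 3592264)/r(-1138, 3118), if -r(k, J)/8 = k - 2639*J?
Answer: -5096341/65836320 ≈ -0.077409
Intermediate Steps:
r(k, J) = -8*k + 21112*J (r(k, J) = -8*(k - 2639*J) = -8*k + 21112*J)
(-1504077 - 3592264)/r(-1138, 3118) = (-1504077 - 3592264)/(-8*(-1138) + 21112*3118) = -5096341/(9104 + 65827216) = -5096341/65836320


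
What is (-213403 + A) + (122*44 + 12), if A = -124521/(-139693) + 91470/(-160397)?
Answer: -4661026479868656/22406338121 ≈ -2.0802e+5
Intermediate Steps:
A = 7195076127/22406338121 (A = -124521*(-1/139693) + 91470*(-1/160397) = 124521/139693 - 91470/160397 = 7195076127/22406338121 ≈ 0.32112)
(-213403 + A) + (122*44 + 12) = (-213403 + 7195076127/22406338121) + (122*44 + 12) = -4781572578959636/22406338121 + (5368 + 12) = -4781572578959636/22406338121 + 5380 = -4661026479868656/22406338121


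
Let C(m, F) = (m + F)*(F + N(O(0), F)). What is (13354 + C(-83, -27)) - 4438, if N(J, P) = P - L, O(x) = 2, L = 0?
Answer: 14856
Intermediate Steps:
N(J, P) = P (N(J, P) = P - 1*0 = P + 0 = P)
C(m, F) = 2*F*(F + m) (C(m, F) = (m + F)*(F + F) = (F + m)*(2*F) = 2*F*(F + m))
(13354 + C(-83, -27)) - 4438 = (13354 + 2*(-27)*(-27 - 83)) - 4438 = (13354 + 2*(-27)*(-110)) - 4438 = (13354 + 5940) - 4438 = 19294 - 4438 = 14856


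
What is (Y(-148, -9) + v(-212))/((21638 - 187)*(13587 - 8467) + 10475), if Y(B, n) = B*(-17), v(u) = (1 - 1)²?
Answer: 2516/109839595 ≈ 2.2906e-5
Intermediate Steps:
v(u) = 0 (v(u) = 0² = 0)
Y(B, n) = -17*B
(Y(-148, -9) + v(-212))/((21638 - 187)*(13587 - 8467) + 10475) = (-17*(-148) + 0)/((21638 - 187)*(13587 - 8467) + 10475) = (2516 + 0)/(21451*5120 + 10475) = 2516/(109829120 + 10475) = 2516/109839595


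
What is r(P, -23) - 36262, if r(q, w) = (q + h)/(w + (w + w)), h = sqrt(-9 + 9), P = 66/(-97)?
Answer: -80900500/2231 ≈ -36262.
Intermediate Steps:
P = -66/97 (P = 66*(-1/97) = -66/97 ≈ -0.68041)
h = 0 (h = sqrt(0) = 0)
r(q, w) = q/(3*w) (r(q, w) = (q + 0)/(w + (w + w)) = q/(w + 2*w) = q/((3*w)) = q*(1/(3*w)) = q/(3*w))
r(P, -23) - 36262 = (1/3)*(-66/97)/(-23) - 36262 = (1/3)*(-66/97)*(-1/23) - 36262 = 22/2231 - 36262 = -80900500/2231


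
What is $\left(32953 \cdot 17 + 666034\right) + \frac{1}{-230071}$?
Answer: $\frac{282121112684}{230071} \approx 1.2262 \cdot 10^{6}$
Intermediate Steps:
$\left(32953 \cdot 17 + 666034\right) + \frac{1}{-230071} = \left(560201 + 666034\right) - \frac{1}{230071} = 1226235 - \frac{1}{230071} = \frac{282121112684}{230071}$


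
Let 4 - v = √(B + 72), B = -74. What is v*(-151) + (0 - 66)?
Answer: -670 + 151*I*√2 ≈ -670.0 + 213.55*I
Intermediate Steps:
v = 4 - I*√2 (v = 4 - √(-74 + 72) = 4 - √(-2) = 4 - I*√2 ≈ 4.0 - 1.4142*I)
v*(-151) + (0 - 66) = (4 - I*√2)*(-151) + (0 - 66) = (-604 + 151*I*√2) - 66 = -670 + 151*I*√2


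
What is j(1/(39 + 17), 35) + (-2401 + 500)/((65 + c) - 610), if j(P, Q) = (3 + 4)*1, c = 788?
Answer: -200/243 ≈ -0.82305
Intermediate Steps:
j(P, Q) = 7 (j(P, Q) = 7*1 = 7)
j(1/(39 + 17), 35) + (-2401 + 500)/((65 + c) - 610) = 7 + (-2401 + 500)/((65 + 788) - 610) = 7 - 1901/(853 - 610) = 7 - 1901/243 = -200/243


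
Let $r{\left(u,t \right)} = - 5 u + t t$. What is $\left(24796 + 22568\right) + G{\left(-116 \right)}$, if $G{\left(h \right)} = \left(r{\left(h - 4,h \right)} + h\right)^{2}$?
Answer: $194370964$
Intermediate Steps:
$r{\left(u,t \right)} = t^{2} - 5 u$ ($r{\left(u,t \right)} = - 5 u + t^{2} = t^{2} - 5 u$)
$G{\left(h \right)} = \left(20 + h^{2} - 4 h\right)^{2}$ ($G{\left(h \right)} = \left(\left(h^{2} - 5 \left(h - 4\right)\right) + h\right)^{2} = \left(\left(h^{2} - 5 \left(-4 + h\right)\right) + h\right)^{2} = \left(\left(h^{2} - \left(-20 + 5 h\right)\right) + h\right)^{2} = \left(\left(20 + h^{2} - 5 h\right) + h\right)^{2} = \left(20 + h^{2} - 4 h\right)^{2}$)
$\left(24796 + 22568\right) + G{\left(-116 \right)} = \left(24796 + 22568\right) + \left(20 + \left(-116\right)^{2} - -464\right)^{2} = 47364 + \left(20 + 13456 + 464\right)^{2} = 47364 + 13940^{2} = 47364 + 194323600 = 194370964$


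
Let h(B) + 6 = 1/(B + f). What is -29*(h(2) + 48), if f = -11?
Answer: -10933/9 ≈ -1214.8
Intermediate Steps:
h(B) = -6 + 1/(-11 + B) (h(B) = -6 + 1/(B - 11) = -6 + 1/(-11 + B))
-29*(h(2) + 48) = -29*((67 - 6*2)/(-11 + 2) + 48) = -29*((67 - 12)/(-9) + 48) = -29*(-1/9*55 + 48) = -29*(-55/9 + 48) = -29*377/9 = -10933/9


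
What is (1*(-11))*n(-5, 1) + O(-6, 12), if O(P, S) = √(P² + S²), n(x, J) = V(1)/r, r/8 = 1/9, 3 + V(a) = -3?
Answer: 297/4 + 6*√5 ≈ 87.666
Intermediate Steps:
V(a) = -6 (V(a) = -3 - 3 = -6)
r = 8/9 ≈ 0.88889
n(x, J) = -27/4 (n(x, J) = -6/8/9 = -6*9/8 = -27/4)
(1*(-11))*n(-5, 1) + O(-6, 12) = (1*(-11))*(-27/4) + √((-6)² + 12²) = -11*(-27/4) + √(36 + 144) = 297/4 + √180 = 297/4 + 6*√5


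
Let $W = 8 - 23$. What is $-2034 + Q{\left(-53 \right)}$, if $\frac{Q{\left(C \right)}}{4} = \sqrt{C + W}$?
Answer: $-2034 + 8 i \sqrt{17} \approx -2034.0 + 32.985 i$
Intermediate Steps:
$W = -15$ ($W = 8 - 23 = -15$)
$Q{\left(C \right)} = 4 \sqrt{-15 + C}$ ($Q{\left(C \right)} = 4 \sqrt{C - 15} = 4 \sqrt{-15 + C}$)
$-2034 + Q{\left(-53 \right)} = -2034 + 4 \sqrt{-15 - 53} = -2034 + 4 \sqrt{-68} = -2034 + 4 \cdot 2 i \sqrt{17} = -2034 + 8 i \sqrt{17}$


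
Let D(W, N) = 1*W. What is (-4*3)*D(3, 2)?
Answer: -36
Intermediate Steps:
D(W, N) = W
(-4*3)*D(3, 2) = -4*3*3 = -12*3 = -36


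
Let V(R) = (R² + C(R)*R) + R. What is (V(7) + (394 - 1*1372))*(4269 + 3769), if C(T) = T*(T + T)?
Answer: -1896968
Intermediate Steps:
C(T) = 2*T² (C(T) = T*(2*T) = 2*T²)
V(R) = R + R² + 2*R³ (V(R) = (R² + (2*R²)*R) + R = (R² + 2*R³) + R = R + R² + 2*R³)
(V(7) + (394 - 1*1372))*(4269 + 3769) = (7*(1 + 7 + 2*7²) + (394 - 1*1372))*(4269 + 3769) = (7*(1 + 7 + 2*49) + (394 - 1372))*8038 = (7*(1 + 7 + 98) - 978)*8038 = (7*106 - 978)*8038 = (742 - 978)*8038 = -236*8038 = -1896968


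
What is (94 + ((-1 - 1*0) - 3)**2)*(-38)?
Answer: -4180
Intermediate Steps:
(94 + ((-1 - 1*0) - 3)**2)*(-38) = (94 + ((-1 + 0) - 3)**2)*(-38) = (94 + (-1 - 3)**2)*(-38) = (94 + (-4)**2)*(-38) = (94 + 16)*(-38) = 110*(-38) = -4180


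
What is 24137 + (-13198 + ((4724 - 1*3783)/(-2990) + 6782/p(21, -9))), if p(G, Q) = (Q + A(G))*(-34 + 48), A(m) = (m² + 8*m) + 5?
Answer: 27704576461/2532530 ≈ 10939.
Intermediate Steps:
A(m) = 5 + m² + 8*m
p(G, Q) = 70 + 14*Q + 14*G² + 112*G (p(G, Q) = (Q + (5 + G² + 8*G))*(-34 + 48) = (5 + Q + G² + 8*G)*14 = 70 + 14*Q + 14*G² + 112*G)
24137 + (-13198 + ((4724 - 1*3783)/(-2990) + 6782/p(21, -9))) = 24137 + (-13198 + ((4724 - 1*3783)/(-2990) + 6782/(70 + 14*(-9) + 14*21² + 112*21))) = 24137 + (-13198 + ((4724 - 3783)*(-1/2990) + 6782/(70 - 126 + 14*441 + 2352))) = 24137 + (-13198 + (941*(-1/2990) + 6782/(70 - 126 + 6174 + 2352))) = 24137 + (-13198 + (-941/2990 + 6782/8470)) = 24137 + (-13198 + (-941/2990 + 6782*(1/8470))) = 24137 + (-13198 + (-941/2990 + 3391/4235)) = 24137 + (-13198 + 1230791/2532530) = 24137 - 33423100149/2532530 = 27704576461/2532530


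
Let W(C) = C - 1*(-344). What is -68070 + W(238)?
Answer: -67488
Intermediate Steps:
W(C) = 344 + C (W(C) = C + 344 = 344 + C)
-68070 + W(238) = -68070 + (344 + 238) = -68070 + 582 = -67488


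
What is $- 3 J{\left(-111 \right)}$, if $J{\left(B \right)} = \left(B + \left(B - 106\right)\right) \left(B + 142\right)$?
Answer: $30504$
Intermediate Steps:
$J{\left(B \right)} = \left(-106 + 2 B\right) \left(142 + B\right)$ ($J{\left(B \right)} = \left(B + \left(-106 + B\right)\right) \left(142 + B\right) = \left(-106 + 2 B\right) \left(142 + B\right)$)
$- 3 J{\left(-111 \right)} = - 3 \left(-15052 + 2 \left(-111\right)^{2} + 178 \left(-111\right)\right) = - 3 \left(-15052 + 2 \cdot 12321 - 19758\right) = - 3 \left(-15052 + 24642 - 19758\right) = \left(-3\right) \left(-10168\right) = 30504$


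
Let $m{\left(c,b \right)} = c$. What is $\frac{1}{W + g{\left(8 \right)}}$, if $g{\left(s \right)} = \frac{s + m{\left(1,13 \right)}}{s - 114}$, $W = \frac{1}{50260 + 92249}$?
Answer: $- \frac{15105954}{1282475} \approx -11.779$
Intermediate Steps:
$W = \frac{1}{142509} \approx 7.0171 \cdot 10^{-6}$
$g{\left(s \right)} = \frac{1 + s}{-114 + s}$ ($g{\left(s \right)} = \frac{s + 1}{s - 114} = \frac{1 + s}{-114 + s}$)
$\frac{1}{W + g{\left(8 \right)}} = \frac{1}{\frac{1}{142509} + \frac{1 + 8}{-114 + 8}} = \frac{1}{\frac{1}{142509} + \frac{1}{-106} \cdot 9} = \frac{1}{\frac{1}{142509} - \frac{9}{106}} = \frac{1}{- \frac{1282475}{15105954}} = - \frac{15105954}{1282475}$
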